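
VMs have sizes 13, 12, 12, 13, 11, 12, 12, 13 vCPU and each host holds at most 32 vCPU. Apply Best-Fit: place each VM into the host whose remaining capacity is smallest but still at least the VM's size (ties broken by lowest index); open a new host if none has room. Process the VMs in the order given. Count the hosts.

13 vCPU → host 1 (remaining 19 vCPU)
12 vCPU → host 1 (remaining 7 vCPU)
12 vCPU → host 2 (remaining 20 vCPU)
13 vCPU → host 2 (remaining 7 vCPU)
11 vCPU → host 3 (remaining 21 vCPU)
12 vCPU → host 3 (remaining 9 vCPU)
12 vCPU → host 4 (remaining 20 vCPU)
13 vCPU → host 4 (remaining 7 vCPU)

4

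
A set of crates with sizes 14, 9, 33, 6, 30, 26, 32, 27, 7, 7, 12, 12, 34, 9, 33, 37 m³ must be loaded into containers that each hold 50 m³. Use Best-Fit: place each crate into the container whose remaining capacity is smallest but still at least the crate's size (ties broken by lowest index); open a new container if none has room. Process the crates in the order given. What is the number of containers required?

container 1: place 14 m³, 36 m³ left
container 1: place 9 m³, 27 m³ left
container 2: place 33 m³, 17 m³ left
container 2: place 6 m³, 11 m³ left
container 3: place 30 m³, 20 m³ left
container 1: place 26 m³, 1 m³ left
container 4: place 32 m³, 18 m³ left
container 5: place 27 m³, 23 m³ left
container 2: place 7 m³, 4 m³ left
container 4: place 7 m³, 11 m³ left
container 3: place 12 m³, 8 m³ left
container 5: place 12 m³, 11 m³ left
container 6: place 34 m³, 16 m³ left
container 4: place 9 m³, 2 m³ left
container 7: place 33 m³, 17 m³ left
container 8: place 37 m³, 13 m³ left

8 containers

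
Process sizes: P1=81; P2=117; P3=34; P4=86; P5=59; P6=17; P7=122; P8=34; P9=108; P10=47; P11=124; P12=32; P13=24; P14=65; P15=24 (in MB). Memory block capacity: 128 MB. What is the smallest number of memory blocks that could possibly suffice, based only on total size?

Total size = 81 + 117 + 34 + 86 + 59 + 17 + 122 + 34 + 108 + 47 + 124 + 32 + 24 + 65 + 24 = 974 MB.
⌈974 / 128⌉ = 8.

8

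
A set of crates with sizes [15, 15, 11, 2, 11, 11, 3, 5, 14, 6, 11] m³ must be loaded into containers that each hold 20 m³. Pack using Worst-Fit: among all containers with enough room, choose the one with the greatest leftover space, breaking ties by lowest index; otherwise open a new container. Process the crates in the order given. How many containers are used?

15 m³ → container 1 (remaining 5 m³)
15 m³ → container 2 (remaining 5 m³)
11 m³ → container 3 (remaining 9 m³)
2 m³ → container 3 (remaining 7 m³)
11 m³ → container 4 (remaining 9 m³)
11 m³ → container 5 (remaining 9 m³)
3 m³ → container 4 (remaining 6 m³)
5 m³ → container 5 (remaining 4 m³)
14 m³ → container 6 (remaining 6 m³)
6 m³ → container 3 (remaining 1 m³)
11 m³ → container 7 (remaining 9 m³)
Final containers: [15] [15] [11,2,6] [11,3] [11,5] [14] [11].

7 containers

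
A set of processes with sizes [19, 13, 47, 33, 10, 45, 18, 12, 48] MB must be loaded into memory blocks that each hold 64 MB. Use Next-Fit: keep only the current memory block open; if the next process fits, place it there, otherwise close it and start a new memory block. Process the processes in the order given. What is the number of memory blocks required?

5 memory blocks

Put 19 MB in memory block 1; 45 MB remain.
Put 13 MB in memory block 1; 32 MB remain.
Put 47 MB in memory block 2; 17 MB remain.
Put 33 MB in memory block 3; 31 MB remain.
Put 10 MB in memory block 3; 21 MB remain.
Put 45 MB in memory block 4; 19 MB remain.
Put 18 MB in memory block 4; 1 MB remain.
Put 12 MB in memory block 5; 52 MB remain.
Put 48 MB in memory block 5; 4 MB remain.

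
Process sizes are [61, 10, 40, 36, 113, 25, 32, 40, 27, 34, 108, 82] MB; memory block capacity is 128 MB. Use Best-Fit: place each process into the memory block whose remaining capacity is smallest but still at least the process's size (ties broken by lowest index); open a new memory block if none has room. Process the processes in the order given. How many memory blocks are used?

61 MB → memory block 1 (remaining 67 MB)
10 MB → memory block 1 (remaining 57 MB)
40 MB → memory block 1 (remaining 17 MB)
36 MB → memory block 2 (remaining 92 MB)
113 MB → memory block 3 (remaining 15 MB)
25 MB → memory block 2 (remaining 67 MB)
32 MB → memory block 2 (remaining 35 MB)
40 MB → memory block 4 (remaining 88 MB)
27 MB → memory block 2 (remaining 8 MB)
34 MB → memory block 4 (remaining 54 MB)
108 MB → memory block 5 (remaining 20 MB)
82 MB → memory block 6 (remaining 46 MB)
Final memory blocks: [61,10,40] [36,25,32,27] [113] [40,34] [108] [82].

6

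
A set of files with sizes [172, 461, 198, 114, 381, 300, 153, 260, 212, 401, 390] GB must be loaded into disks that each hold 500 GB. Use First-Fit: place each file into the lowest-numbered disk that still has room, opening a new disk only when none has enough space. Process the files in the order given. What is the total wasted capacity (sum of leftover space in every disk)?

172 GB → disk 1 (remaining 328 GB)
461 GB → disk 2 (remaining 39 GB)
198 GB → disk 1 (remaining 130 GB)
114 GB → disk 1 (remaining 16 GB)
381 GB → disk 3 (remaining 119 GB)
300 GB → disk 4 (remaining 200 GB)
153 GB → disk 4 (remaining 47 GB)
260 GB → disk 5 (remaining 240 GB)
212 GB → disk 5 (remaining 28 GB)
401 GB → disk 6 (remaining 99 GB)
390 GB → disk 7 (remaining 110 GB)
7 disks × 500 GB = 3500 GB; used 3042 GB; unused 458 GB.

458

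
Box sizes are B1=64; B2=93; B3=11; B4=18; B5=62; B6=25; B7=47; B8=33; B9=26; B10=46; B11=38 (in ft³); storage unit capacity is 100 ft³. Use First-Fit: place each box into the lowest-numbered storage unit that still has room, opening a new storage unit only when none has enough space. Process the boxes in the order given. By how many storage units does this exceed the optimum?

1

First-Fit: [64,11,18] [93] [62,25] [47,33] [26,46] [38] → 6 storage units.
Total size 463 ft³; any packing needs at least ⌈463/100⌉ = 5 storage units.
An optimal packing achieves that bound: [93] [64,33] [62,38] [47,46] [26,25,18,11] → 5 storage units.
Excess: 6 − 5 = 1.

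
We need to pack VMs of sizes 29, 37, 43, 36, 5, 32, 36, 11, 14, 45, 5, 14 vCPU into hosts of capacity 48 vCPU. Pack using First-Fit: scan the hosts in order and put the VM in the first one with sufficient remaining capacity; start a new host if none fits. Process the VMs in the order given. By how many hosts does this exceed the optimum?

First-Fit: [29,5,11] [37,5] [43] [36] [32,14] [36] [45] [14] → 8 hosts.
Total size 307 vCPU; any packing needs at least ⌈307/48⌉ = 7 hosts.
An optimal packing achieves that bound: [45] [43,5] [37,11] [36,5] [36] [32,14] [29,14] → 7 hosts.
Excess: 8 − 7 = 1.

1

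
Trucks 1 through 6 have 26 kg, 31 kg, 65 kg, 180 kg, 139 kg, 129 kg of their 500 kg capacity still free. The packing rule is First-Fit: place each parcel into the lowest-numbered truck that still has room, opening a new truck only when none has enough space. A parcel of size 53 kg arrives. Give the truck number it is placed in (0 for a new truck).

Trucks with room: truck 3 (65 kg), truck 4 (180 kg), truck 5 (139 kg), truck 6 (129 kg).
The first with room is truck 3.

3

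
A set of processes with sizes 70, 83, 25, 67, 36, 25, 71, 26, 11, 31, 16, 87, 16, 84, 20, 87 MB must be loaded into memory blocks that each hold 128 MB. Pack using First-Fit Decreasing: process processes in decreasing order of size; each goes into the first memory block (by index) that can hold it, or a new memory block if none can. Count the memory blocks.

7

Sorted descending: 87, 87, 84, 83, 71, 70, 67, 36, 31, 26, 25, 25, 20, 16, 16, 11.
memory block 1: place 87 MB, 41 MB left
memory block 2: place 87 MB, 41 MB left
memory block 3: place 84 MB, 44 MB left
memory block 4: place 83 MB, 45 MB left
memory block 5: place 71 MB, 57 MB left
memory block 6: place 70 MB, 58 MB left
memory block 7: place 67 MB, 61 MB left
memory block 1: place 36 MB, 5 MB left
memory block 2: place 31 MB, 10 MB left
memory block 3: place 26 MB, 18 MB left
memory block 4: place 25 MB, 20 MB left
memory block 5: place 25 MB, 32 MB left
memory block 4: place 20 MB, 0 MB left
memory block 3: place 16 MB, 2 MB left
memory block 5: place 16 MB, 16 MB left
memory block 5: place 11 MB, 5 MB left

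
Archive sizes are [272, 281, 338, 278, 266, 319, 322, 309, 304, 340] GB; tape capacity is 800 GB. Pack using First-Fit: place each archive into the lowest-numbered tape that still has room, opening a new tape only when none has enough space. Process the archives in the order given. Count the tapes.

5 tapes

tape 1: place 272 GB, 528 GB left
tape 1: place 281 GB, 247 GB left
tape 2: place 338 GB, 462 GB left
tape 2: place 278 GB, 184 GB left
tape 3: place 266 GB, 534 GB left
tape 3: place 319 GB, 215 GB left
tape 4: place 322 GB, 478 GB left
tape 4: place 309 GB, 169 GB left
tape 5: place 304 GB, 496 GB left
tape 5: place 340 GB, 156 GB left
Final tapes: [272,281] [338,278] [266,319] [322,309] [304,340].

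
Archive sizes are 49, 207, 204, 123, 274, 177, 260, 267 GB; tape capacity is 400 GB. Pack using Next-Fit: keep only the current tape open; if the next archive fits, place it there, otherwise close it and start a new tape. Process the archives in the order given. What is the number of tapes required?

6 tapes

tape 1: place 49 GB, 351 GB left
tape 1: place 207 GB, 144 GB left
tape 2: place 204 GB, 196 GB left
tape 2: place 123 GB, 73 GB left
tape 3: place 274 GB, 126 GB left
tape 4: place 177 GB, 223 GB left
tape 5: place 260 GB, 140 GB left
tape 6: place 267 GB, 133 GB left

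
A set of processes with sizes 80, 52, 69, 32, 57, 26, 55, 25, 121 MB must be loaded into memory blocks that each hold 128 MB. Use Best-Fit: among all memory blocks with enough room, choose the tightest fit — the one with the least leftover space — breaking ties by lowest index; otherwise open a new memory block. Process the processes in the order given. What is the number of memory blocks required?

5 memory blocks

Put 80 MB in memory block 1; 48 MB remain.
Put 52 MB in memory block 2; 76 MB remain.
Put 69 MB in memory block 2; 7 MB remain.
Put 32 MB in memory block 1; 16 MB remain.
Put 57 MB in memory block 3; 71 MB remain.
Put 26 MB in memory block 3; 45 MB remain.
Put 55 MB in memory block 4; 73 MB remain.
Put 25 MB in memory block 3; 20 MB remain.
Put 121 MB in memory block 5; 7 MB remain.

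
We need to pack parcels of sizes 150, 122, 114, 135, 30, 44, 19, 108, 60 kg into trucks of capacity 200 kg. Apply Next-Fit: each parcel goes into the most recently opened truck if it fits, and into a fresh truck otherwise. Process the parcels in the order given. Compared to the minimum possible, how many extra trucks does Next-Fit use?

Next-Fit: [150] [122] [114] [135,30] [44,19,108] [60] → 6 trucks.
5 parcels exceed 100 kg (half the capacity), and no two of those can share a truck, so at least 5 trucks are needed.
An optimal packing achieves that bound: [150,44] [135,60] [122,30,19] [114] [108] → 5 trucks.
Excess: 6 − 5 = 1.

1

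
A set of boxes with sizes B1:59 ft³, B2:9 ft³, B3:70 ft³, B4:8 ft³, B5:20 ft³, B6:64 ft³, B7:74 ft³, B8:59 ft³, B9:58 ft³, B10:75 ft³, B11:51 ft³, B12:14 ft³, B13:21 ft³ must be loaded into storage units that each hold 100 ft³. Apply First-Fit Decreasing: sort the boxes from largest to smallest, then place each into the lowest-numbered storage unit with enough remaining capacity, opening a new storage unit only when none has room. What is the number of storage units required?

8

Sorted descending: 75, 74, 70, 64, 59, 59, 58, 51, 21, 20, 14, 9, 8.
Put 75 ft³ in storage unit 1; 25 ft³ remain.
Put 74 ft³ in storage unit 2; 26 ft³ remain.
Put 70 ft³ in storage unit 3; 30 ft³ remain.
Put 64 ft³ in storage unit 4; 36 ft³ remain.
Put 59 ft³ in storage unit 5; 41 ft³ remain.
Put 59 ft³ in storage unit 6; 41 ft³ remain.
Put 58 ft³ in storage unit 7; 42 ft³ remain.
Put 51 ft³ in storage unit 8; 49 ft³ remain.
Put 21 ft³ in storage unit 1; 4 ft³ remain.
Put 20 ft³ in storage unit 2; 6 ft³ remain.
Put 14 ft³ in storage unit 3; 16 ft³ remain.
Put 9 ft³ in storage unit 3; 7 ft³ remain.
Put 8 ft³ in storage unit 4; 28 ft³ remain.
Final storage units: [75,21] [74,20] [70,14,9] [64,8] [59] [59] [58] [51].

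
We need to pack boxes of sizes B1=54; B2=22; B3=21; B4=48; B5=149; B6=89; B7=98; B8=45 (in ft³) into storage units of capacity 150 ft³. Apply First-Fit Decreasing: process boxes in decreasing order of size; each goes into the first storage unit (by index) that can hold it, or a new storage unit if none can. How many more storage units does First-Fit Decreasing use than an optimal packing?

0

First-Fit Decreasing: [149] [98,48] [89,54] [45,22,21] → 4 storage units.
Total size 526 ft³; any packing needs at least ⌈526/150⌉ = 4 storage units.
So 4 is already optimal.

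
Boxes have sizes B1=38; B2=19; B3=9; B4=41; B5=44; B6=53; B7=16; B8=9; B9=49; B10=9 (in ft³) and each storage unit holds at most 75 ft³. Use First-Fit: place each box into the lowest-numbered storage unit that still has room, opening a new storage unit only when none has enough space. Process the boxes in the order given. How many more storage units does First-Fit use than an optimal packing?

0

First-Fit: [38,19,9,9] [41,16,9] [44] [53] [49] → 5 storage units.
5 boxes exceed 37.5 ft³ (half the capacity), and no two of those can share a storage unit, so at least 5 storage units are needed.
So 5 is already optimal.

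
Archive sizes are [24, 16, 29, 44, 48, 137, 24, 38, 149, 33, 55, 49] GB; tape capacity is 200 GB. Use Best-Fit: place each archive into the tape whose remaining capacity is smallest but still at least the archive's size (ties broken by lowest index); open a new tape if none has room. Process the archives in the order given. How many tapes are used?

4 tapes

24 GB → tape 1 (remaining 176 GB)
16 GB → tape 1 (remaining 160 GB)
29 GB → tape 1 (remaining 131 GB)
44 GB → tape 1 (remaining 87 GB)
48 GB → tape 1 (remaining 39 GB)
137 GB → tape 2 (remaining 63 GB)
24 GB → tape 1 (remaining 15 GB)
38 GB → tape 2 (remaining 25 GB)
149 GB → tape 3 (remaining 51 GB)
33 GB → tape 3 (remaining 18 GB)
55 GB → tape 4 (remaining 145 GB)
49 GB → tape 4 (remaining 96 GB)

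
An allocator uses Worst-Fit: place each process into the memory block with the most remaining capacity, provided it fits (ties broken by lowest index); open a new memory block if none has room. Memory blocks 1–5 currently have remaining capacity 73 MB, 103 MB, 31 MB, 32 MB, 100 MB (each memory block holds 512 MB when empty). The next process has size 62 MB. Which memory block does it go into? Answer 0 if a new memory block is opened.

2

Memory blocks with room: memory block 1 (73 MB), memory block 2 (103 MB), memory block 5 (100 MB).
Most room is memory block 2 with 103 MB free.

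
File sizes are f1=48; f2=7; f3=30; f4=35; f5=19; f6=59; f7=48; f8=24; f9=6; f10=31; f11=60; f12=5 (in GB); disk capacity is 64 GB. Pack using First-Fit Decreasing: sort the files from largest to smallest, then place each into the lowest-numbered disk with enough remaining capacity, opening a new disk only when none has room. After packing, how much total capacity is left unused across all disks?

76

Sorted descending: 60, 59, 48, 48, 35, 31, 30, 24, 19, 7, 6, 5.
60 GB → disk 1 (remaining 4 GB)
59 GB → disk 2 (remaining 5 GB)
48 GB → disk 3 (remaining 16 GB)
48 GB → disk 4 (remaining 16 GB)
35 GB → disk 5 (remaining 29 GB)
31 GB → disk 6 (remaining 33 GB)
30 GB → disk 6 (remaining 3 GB)
24 GB → disk 5 (remaining 5 GB)
19 GB → disk 7 (remaining 45 GB)
7 GB → disk 3 (remaining 9 GB)
6 GB → disk 3 (remaining 3 GB)
5 GB → disk 2 (remaining 0 GB)
7 disks × 64 GB = 448 GB; used 372 GB; unused 76 GB.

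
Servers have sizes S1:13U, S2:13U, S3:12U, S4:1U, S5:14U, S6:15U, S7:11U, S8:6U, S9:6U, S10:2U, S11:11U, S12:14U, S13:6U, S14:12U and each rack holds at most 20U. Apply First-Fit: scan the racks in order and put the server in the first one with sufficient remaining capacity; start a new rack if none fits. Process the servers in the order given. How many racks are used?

S1 (13U) → rack 1 (remaining 7U)
S2 (13U) → rack 2 (remaining 7U)
S3 (12U) → rack 3 (remaining 8U)
S4 (1U) → rack 1 (remaining 6U)
S5 (14U) → rack 4 (remaining 6U)
S6 (15U) → rack 5 (remaining 5U)
S7 (11U) → rack 6 (remaining 9U)
S8 (6U) → rack 1 (remaining 0U)
S9 (6U) → rack 2 (remaining 1U)
S10 (2U) → rack 3 (remaining 6U)
S11 (11U) → rack 7 (remaining 9U)
S12 (14U) → rack 8 (remaining 6U)
S13 (6U) → rack 3 (remaining 0U)
S14 (12U) → rack 9 (remaining 8U)
Final racks: [13,1,6] [13,6] [12,2,6] [14] [15] [11] [11] [14] [12].

9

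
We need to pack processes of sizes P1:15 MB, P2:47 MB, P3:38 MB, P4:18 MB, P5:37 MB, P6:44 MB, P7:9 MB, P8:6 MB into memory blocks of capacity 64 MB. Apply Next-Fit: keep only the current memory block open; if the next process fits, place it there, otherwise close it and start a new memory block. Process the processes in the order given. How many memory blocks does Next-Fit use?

P1 (15 MB) → memory block 1 (remaining 49 MB)
P2 (47 MB) → memory block 1 (remaining 2 MB)
P3 (38 MB) → memory block 2 (remaining 26 MB)
P4 (18 MB) → memory block 2 (remaining 8 MB)
P5 (37 MB) → memory block 3 (remaining 27 MB)
P6 (44 MB) → memory block 4 (remaining 20 MB)
P7 (9 MB) → memory block 4 (remaining 11 MB)
P8 (6 MB) → memory block 4 (remaining 5 MB)

4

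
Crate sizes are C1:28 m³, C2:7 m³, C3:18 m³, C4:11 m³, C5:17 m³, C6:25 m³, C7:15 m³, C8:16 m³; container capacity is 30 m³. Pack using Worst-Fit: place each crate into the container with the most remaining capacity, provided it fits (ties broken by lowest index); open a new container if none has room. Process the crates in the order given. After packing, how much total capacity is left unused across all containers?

Put C1 (28 m³) in container 1; 2 m³ remain.
Put C2 (7 m³) in container 2; 23 m³ remain.
Put C3 (18 m³) in container 2; 5 m³ remain.
Put C4 (11 m³) in container 3; 19 m³ remain.
Put C5 (17 m³) in container 3; 2 m³ remain.
Put C6 (25 m³) in container 4; 5 m³ remain.
Put C7 (15 m³) in container 5; 15 m³ remain.
Put C8 (16 m³) in container 6; 14 m³ remain.
6 containers × 30 m³ = 180 m³; used 137 m³; unused 43 m³.

43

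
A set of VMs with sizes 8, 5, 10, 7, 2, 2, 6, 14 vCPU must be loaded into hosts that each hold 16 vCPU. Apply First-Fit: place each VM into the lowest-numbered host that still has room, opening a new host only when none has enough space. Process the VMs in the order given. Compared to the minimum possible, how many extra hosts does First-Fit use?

First-Fit: [8,5,2] [10,2] [7,6] [14] → 4 hosts.
Total size 54 vCPU; any packing needs at least ⌈54/16⌉ = 4 hosts.
So 4 is already optimal.

0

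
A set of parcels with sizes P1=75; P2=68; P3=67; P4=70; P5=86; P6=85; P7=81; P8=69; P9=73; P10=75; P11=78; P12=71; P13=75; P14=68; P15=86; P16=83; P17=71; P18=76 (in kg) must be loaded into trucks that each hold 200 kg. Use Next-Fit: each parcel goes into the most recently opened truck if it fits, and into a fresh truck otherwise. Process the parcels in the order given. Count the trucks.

Put P1 (75 kg) in truck 1; 125 kg remain.
Put P2 (68 kg) in truck 1; 57 kg remain.
Put P3 (67 kg) in truck 2; 133 kg remain.
Put P4 (70 kg) in truck 2; 63 kg remain.
Put P5 (86 kg) in truck 3; 114 kg remain.
Put P6 (85 kg) in truck 3; 29 kg remain.
Put P7 (81 kg) in truck 4; 119 kg remain.
Put P8 (69 kg) in truck 4; 50 kg remain.
Put P9 (73 kg) in truck 5; 127 kg remain.
Put P10 (75 kg) in truck 5; 52 kg remain.
Put P11 (78 kg) in truck 6; 122 kg remain.
Put P12 (71 kg) in truck 6; 51 kg remain.
Put P13 (75 kg) in truck 7; 125 kg remain.
Put P14 (68 kg) in truck 7; 57 kg remain.
Put P15 (86 kg) in truck 8; 114 kg remain.
Put P16 (83 kg) in truck 8; 31 kg remain.
Put P17 (71 kg) in truck 9; 129 kg remain.
Put P18 (76 kg) in truck 9; 53 kg remain.

9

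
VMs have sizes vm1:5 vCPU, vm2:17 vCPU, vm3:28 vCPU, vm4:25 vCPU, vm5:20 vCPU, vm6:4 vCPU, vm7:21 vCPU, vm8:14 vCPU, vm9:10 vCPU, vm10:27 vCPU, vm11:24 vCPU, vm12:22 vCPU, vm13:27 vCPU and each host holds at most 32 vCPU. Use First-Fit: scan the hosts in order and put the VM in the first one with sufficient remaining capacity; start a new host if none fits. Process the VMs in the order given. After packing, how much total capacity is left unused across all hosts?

host 1: place vm1 (5 vCPU), 27 vCPU left
host 1: place vm2 (17 vCPU), 10 vCPU left
host 2: place vm3 (28 vCPU), 4 vCPU left
host 3: place vm4 (25 vCPU), 7 vCPU left
host 4: place vm5 (20 vCPU), 12 vCPU left
host 1: place vm6 (4 vCPU), 6 vCPU left
host 5: place vm7 (21 vCPU), 11 vCPU left
host 6: place vm8 (14 vCPU), 18 vCPU left
host 4: place vm9 (10 vCPU), 2 vCPU left
host 7: place vm10 (27 vCPU), 5 vCPU left
host 8: place vm11 (24 vCPU), 8 vCPU left
host 9: place vm12 (22 vCPU), 10 vCPU left
host 10: place vm13 (27 vCPU), 5 vCPU left
10 hosts × 32 vCPU = 320 vCPU; used 244 vCPU; unused 76 vCPU.

76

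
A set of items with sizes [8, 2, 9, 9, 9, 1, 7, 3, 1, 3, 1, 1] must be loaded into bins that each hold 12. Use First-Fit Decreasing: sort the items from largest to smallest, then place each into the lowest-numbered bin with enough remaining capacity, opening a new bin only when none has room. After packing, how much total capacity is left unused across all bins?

Sorted descending: 9, 9, 9, 8, 7, 3, 3, 2, 1, 1, 1, 1.
Put 9 in bin 1; 3 remain.
Put 9 in bin 2; 3 remain.
Put 9 in bin 3; 3 remain.
Put 8 in bin 4; 4 remain.
Put 7 in bin 5; 5 remain.
Put 3 in bin 1; 0 remain.
Put 3 in bin 2; 0 remain.
Put 2 in bin 3; 1 remain.
Put 1 in bin 3; 0 remain.
Put 1 in bin 4; 3 remain.
Put 1 in bin 4; 2 remain.
Put 1 in bin 4; 1 remain.
5 bins × 12 = 60; used 54; unused 6.

6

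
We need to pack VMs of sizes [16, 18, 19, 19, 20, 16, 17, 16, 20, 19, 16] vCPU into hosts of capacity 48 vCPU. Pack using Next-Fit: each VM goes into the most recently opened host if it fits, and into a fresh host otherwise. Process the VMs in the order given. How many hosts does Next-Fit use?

6

Put 16 vCPU in host 1; 32 vCPU remain.
Put 18 vCPU in host 1; 14 vCPU remain.
Put 19 vCPU in host 2; 29 vCPU remain.
Put 19 vCPU in host 2; 10 vCPU remain.
Put 20 vCPU in host 3; 28 vCPU remain.
Put 16 vCPU in host 3; 12 vCPU remain.
Put 17 vCPU in host 4; 31 vCPU remain.
Put 16 vCPU in host 4; 15 vCPU remain.
Put 20 vCPU in host 5; 28 vCPU remain.
Put 19 vCPU in host 5; 9 vCPU remain.
Put 16 vCPU in host 6; 32 vCPU remain.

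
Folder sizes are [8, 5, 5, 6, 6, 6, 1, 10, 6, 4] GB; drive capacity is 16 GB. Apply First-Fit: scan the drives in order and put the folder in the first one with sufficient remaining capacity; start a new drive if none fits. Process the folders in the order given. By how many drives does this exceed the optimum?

First-Fit: [8,5,1] [5,6,4] [6,6] [10,6] → 4 drives.
Total size 57 GB; any packing needs at least ⌈57/16⌉ = 4 drives.
So 4 is already optimal.

0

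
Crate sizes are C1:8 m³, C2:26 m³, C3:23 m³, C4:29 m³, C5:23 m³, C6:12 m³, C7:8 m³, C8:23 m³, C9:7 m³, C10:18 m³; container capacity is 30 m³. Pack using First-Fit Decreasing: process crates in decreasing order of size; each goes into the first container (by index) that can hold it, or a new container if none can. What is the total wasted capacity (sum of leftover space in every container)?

Sorted descending: 29, 26, 23, 23, 23, 18, 12, 8, 8, 7.
29 m³ → container 1 (remaining 1 m³)
26 m³ → container 2 (remaining 4 m³)
23 m³ → container 3 (remaining 7 m³)
23 m³ → container 4 (remaining 7 m³)
23 m³ → container 5 (remaining 7 m³)
18 m³ → container 6 (remaining 12 m³)
12 m³ → container 6 (remaining 0 m³)
8 m³ → container 7 (remaining 22 m³)
8 m³ → container 7 (remaining 14 m³)
7 m³ → container 3 (remaining 0 m³)
7 containers × 30 m³ = 210 m³; used 177 m³; unused 33 m³.

33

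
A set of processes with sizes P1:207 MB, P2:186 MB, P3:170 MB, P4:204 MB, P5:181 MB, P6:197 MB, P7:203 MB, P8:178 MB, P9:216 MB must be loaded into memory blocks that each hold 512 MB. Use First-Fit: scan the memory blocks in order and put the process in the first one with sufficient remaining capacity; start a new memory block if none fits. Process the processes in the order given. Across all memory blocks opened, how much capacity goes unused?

Put P1 (207 MB) in memory block 1; 305 MB remain.
Put P2 (186 MB) in memory block 1; 119 MB remain.
Put P3 (170 MB) in memory block 2; 342 MB remain.
Put P4 (204 MB) in memory block 2; 138 MB remain.
Put P5 (181 MB) in memory block 3; 331 MB remain.
Put P6 (197 MB) in memory block 3; 134 MB remain.
Put P7 (203 MB) in memory block 4; 309 MB remain.
Put P8 (178 MB) in memory block 4; 131 MB remain.
Put P9 (216 MB) in memory block 5; 296 MB remain.
5 memory blocks × 512 MB = 2560 MB; used 1742 MB; unused 818 MB.

818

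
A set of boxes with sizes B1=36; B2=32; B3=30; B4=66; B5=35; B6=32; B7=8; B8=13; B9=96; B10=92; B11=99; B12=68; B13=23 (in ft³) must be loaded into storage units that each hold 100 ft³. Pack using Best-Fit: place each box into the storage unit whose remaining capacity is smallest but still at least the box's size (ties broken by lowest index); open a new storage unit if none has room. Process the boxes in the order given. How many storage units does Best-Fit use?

B1 (36 ft³) → storage unit 1 (remaining 64 ft³)
B2 (32 ft³) → storage unit 1 (remaining 32 ft³)
B3 (30 ft³) → storage unit 1 (remaining 2 ft³)
B4 (66 ft³) → storage unit 2 (remaining 34 ft³)
B5 (35 ft³) → storage unit 3 (remaining 65 ft³)
B6 (32 ft³) → storage unit 2 (remaining 2 ft³)
B7 (8 ft³) → storage unit 3 (remaining 57 ft³)
B8 (13 ft³) → storage unit 3 (remaining 44 ft³)
B9 (96 ft³) → storage unit 4 (remaining 4 ft³)
B10 (92 ft³) → storage unit 5 (remaining 8 ft³)
B11 (99 ft³) → storage unit 6 (remaining 1 ft³)
B12 (68 ft³) → storage unit 7 (remaining 32 ft³)
B13 (23 ft³) → storage unit 7 (remaining 9 ft³)

7 storage units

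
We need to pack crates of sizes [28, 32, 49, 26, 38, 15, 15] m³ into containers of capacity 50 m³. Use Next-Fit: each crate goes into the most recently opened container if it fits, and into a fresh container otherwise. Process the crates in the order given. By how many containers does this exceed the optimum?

Next-Fit: [28] [32] [49] [26] [38] [15,15] → 6 containers.
Total size 203 m³; any packing needs at least ⌈203/50⌉ = 5 containers.
An optimal packing achieves that bound: [49] [38] [32,15] [28,15] [26] → 5 containers.
Excess: 6 − 5 = 1.

1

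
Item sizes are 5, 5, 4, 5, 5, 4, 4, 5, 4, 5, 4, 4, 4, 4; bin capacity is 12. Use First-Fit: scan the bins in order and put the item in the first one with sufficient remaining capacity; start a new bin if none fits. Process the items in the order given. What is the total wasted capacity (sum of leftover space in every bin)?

22

bin 1: place 5, 7 left
bin 1: place 5, 2 left
bin 2: place 4, 8 left
bin 2: place 5, 3 left
bin 3: place 5, 7 left
bin 3: place 4, 3 left
bin 4: place 4, 8 left
bin 4: place 5, 3 left
bin 5: place 4, 8 left
bin 5: place 5, 3 left
bin 6: place 4, 8 left
bin 6: place 4, 4 left
bin 6: place 4, 0 left
bin 7: place 4, 8 left
7 bins × 12 = 84; used 62; unused 22.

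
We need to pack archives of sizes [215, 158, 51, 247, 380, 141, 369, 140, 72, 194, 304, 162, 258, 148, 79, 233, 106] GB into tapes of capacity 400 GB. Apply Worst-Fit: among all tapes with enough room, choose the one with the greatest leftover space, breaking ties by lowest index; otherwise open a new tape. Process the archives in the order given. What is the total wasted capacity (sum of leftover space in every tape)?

215 GB → tape 1 (remaining 185 GB)
158 GB → tape 1 (remaining 27 GB)
51 GB → tape 2 (remaining 349 GB)
247 GB → tape 2 (remaining 102 GB)
380 GB → tape 3 (remaining 20 GB)
141 GB → tape 4 (remaining 259 GB)
369 GB → tape 5 (remaining 31 GB)
140 GB → tape 4 (remaining 119 GB)
72 GB → tape 4 (remaining 47 GB)
194 GB → tape 6 (remaining 206 GB)
304 GB → tape 7 (remaining 96 GB)
162 GB → tape 6 (remaining 44 GB)
258 GB → tape 8 (remaining 142 GB)
148 GB → tape 9 (remaining 252 GB)
79 GB → tape 9 (remaining 173 GB)
233 GB → tape 10 (remaining 167 GB)
106 GB → tape 9 (remaining 67 GB)
10 tapes × 400 GB = 4000 GB; used 3257 GB; unused 743 GB.

743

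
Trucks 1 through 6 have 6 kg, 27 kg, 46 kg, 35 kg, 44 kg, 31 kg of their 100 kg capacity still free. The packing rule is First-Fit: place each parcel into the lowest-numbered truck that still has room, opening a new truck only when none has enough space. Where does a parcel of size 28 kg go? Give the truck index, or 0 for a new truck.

Trucks with room: truck 3 (46 kg), truck 4 (35 kg), truck 5 (44 kg), truck 6 (31 kg).
The first with room is truck 3.

3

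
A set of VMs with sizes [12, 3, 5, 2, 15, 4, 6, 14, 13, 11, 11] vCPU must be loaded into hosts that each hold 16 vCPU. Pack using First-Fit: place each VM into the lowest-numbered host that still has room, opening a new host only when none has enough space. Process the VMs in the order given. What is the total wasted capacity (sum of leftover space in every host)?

32

host 1: place 12 vCPU, 4 vCPU left
host 1: place 3 vCPU, 1 vCPU left
host 2: place 5 vCPU, 11 vCPU left
host 2: place 2 vCPU, 9 vCPU left
host 3: place 15 vCPU, 1 vCPU left
host 2: place 4 vCPU, 5 vCPU left
host 4: place 6 vCPU, 10 vCPU left
host 5: place 14 vCPU, 2 vCPU left
host 6: place 13 vCPU, 3 vCPU left
host 7: place 11 vCPU, 5 vCPU left
host 8: place 11 vCPU, 5 vCPU left
8 hosts × 16 vCPU = 128 vCPU; used 96 vCPU; unused 32 vCPU.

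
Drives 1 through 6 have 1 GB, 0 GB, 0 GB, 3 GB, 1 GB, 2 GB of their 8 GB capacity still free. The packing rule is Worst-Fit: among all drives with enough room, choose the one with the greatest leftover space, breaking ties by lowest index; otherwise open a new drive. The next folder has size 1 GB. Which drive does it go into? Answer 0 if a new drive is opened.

Drives with room: drive 1 (1 GB), drive 4 (3 GB), drive 5 (1 GB), drive 6 (2 GB).
Most room is drive 4 with 3 GB free.

4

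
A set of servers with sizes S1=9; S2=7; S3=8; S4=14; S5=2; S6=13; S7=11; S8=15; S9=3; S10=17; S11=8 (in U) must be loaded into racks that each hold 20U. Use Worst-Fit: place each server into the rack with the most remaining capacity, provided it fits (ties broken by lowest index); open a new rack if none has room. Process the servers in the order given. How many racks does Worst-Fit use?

Put S1 (9U) in rack 1; 11U remain.
Put S2 (7U) in rack 1; 4U remain.
Put S3 (8U) in rack 2; 12U remain.
Put S4 (14U) in rack 3; 6U remain.
Put S5 (2U) in rack 2; 10U remain.
Put S6 (13U) in rack 4; 7U remain.
Put S7 (11U) in rack 5; 9U remain.
Put S8 (15U) in rack 6; 5U remain.
Put S9 (3U) in rack 2; 7U remain.
Put S10 (17U) in rack 7; 3U remain.
Put S11 (8U) in rack 5; 1U remain.
Final racks: [9,7] [8,2,3] [14] [13] [11,8] [15] [17].

7 racks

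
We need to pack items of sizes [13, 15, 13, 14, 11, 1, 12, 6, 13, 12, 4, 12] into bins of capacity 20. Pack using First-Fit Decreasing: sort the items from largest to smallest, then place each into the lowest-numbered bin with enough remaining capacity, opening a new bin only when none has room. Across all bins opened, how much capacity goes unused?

54

Sorted descending: 15, 14, 13, 13, 13, 12, 12, 12, 11, 6, 4, 1.
Put 15 in bin 1; 5 remain.
Put 14 in bin 2; 6 remain.
Put 13 in bin 3; 7 remain.
Put 13 in bin 4; 7 remain.
Put 13 in bin 5; 7 remain.
Put 12 in bin 6; 8 remain.
Put 12 in bin 7; 8 remain.
Put 12 in bin 8; 8 remain.
Put 11 in bin 9; 9 remain.
Put 6 in bin 2; 0 remain.
Put 4 in bin 1; 1 remain.
Put 1 in bin 1; 0 remain.
9 bins × 20 = 180; used 126; unused 54.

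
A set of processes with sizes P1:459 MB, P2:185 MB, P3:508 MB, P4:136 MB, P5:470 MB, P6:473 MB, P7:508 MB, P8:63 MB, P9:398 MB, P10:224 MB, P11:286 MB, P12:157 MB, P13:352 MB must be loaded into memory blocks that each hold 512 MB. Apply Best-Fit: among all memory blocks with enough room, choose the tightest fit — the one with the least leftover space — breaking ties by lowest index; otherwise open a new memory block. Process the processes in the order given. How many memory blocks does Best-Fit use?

P1 (459 MB) → memory block 1 (remaining 53 MB)
P2 (185 MB) → memory block 2 (remaining 327 MB)
P3 (508 MB) → memory block 3 (remaining 4 MB)
P4 (136 MB) → memory block 2 (remaining 191 MB)
P5 (470 MB) → memory block 4 (remaining 42 MB)
P6 (473 MB) → memory block 5 (remaining 39 MB)
P7 (508 MB) → memory block 6 (remaining 4 MB)
P8 (63 MB) → memory block 2 (remaining 128 MB)
P9 (398 MB) → memory block 7 (remaining 114 MB)
P10 (224 MB) → memory block 8 (remaining 288 MB)
P11 (286 MB) → memory block 8 (remaining 2 MB)
P12 (157 MB) → memory block 9 (remaining 355 MB)
P13 (352 MB) → memory block 9 (remaining 3 MB)
Final memory blocks: [459] [185,136,63] [508] [470] [473] [508] [398] [224,286] [157,352].

9 memory blocks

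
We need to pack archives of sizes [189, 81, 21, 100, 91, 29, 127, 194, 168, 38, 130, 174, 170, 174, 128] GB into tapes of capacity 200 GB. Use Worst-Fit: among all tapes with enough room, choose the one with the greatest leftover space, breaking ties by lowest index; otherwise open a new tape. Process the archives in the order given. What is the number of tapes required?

tape 1: place 189 GB, 11 GB left
tape 2: place 81 GB, 119 GB left
tape 2: place 21 GB, 98 GB left
tape 3: place 100 GB, 100 GB left
tape 3: place 91 GB, 9 GB left
tape 2: place 29 GB, 69 GB left
tape 4: place 127 GB, 73 GB left
tape 5: place 194 GB, 6 GB left
tape 6: place 168 GB, 32 GB left
tape 4: place 38 GB, 35 GB left
tape 7: place 130 GB, 70 GB left
tape 8: place 174 GB, 26 GB left
tape 9: place 170 GB, 30 GB left
tape 10: place 174 GB, 26 GB left
tape 11: place 128 GB, 72 GB left
Final tapes: [189] [81,21,29] [100,91] [127,38] [194] [168] [130] [174] [170] [174] [128].

11 tapes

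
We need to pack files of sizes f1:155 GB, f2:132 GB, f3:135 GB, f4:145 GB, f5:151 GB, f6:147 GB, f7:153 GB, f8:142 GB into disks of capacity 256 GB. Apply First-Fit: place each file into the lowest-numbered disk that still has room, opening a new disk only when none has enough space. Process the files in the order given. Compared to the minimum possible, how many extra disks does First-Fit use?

First-Fit: [155] [132] [135] [145] [151] [147] [153] [142] → 8 disks.
8 files exceed 128 GB (half the capacity), and no two of those can share a disk, so at least 8 disks are needed.
So 8 is already optimal.

0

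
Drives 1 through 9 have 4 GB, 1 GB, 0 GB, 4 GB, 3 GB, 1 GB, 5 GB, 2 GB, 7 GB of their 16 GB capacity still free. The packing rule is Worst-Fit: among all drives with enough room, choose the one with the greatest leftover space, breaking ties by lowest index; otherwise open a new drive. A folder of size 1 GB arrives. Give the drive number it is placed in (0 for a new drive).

9

Drives with room: drive 1 (4 GB), drive 2 (1 GB), drive 4 (4 GB), drive 5 (3 GB), drive 6 (1 GB), drive 7 (5 GB), drive 8 (2 GB), drive 9 (7 GB).
Most room is drive 9 with 7 GB free.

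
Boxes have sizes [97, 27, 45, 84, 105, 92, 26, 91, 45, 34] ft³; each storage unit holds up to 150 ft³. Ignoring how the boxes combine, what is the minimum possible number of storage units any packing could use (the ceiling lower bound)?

5

Total size = 97 + 27 + 45 + 84 + 105 + 92 + 26 + 91 + 45 + 34 = 646 ft³.
⌈646 / 150⌉ = 5.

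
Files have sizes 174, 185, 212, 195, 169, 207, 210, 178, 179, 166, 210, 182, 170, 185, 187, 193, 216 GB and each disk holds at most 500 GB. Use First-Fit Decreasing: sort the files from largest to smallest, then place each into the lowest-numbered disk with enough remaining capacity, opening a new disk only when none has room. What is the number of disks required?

9

Sorted descending: 216, 212, 210, 210, 207, 195, 193, 187, 185, 185, 182, 179, 178, 174, 170, 169, 166.
Put 216 GB in disk 1; 284 GB remain.
Put 212 GB in disk 1; 72 GB remain.
Put 210 GB in disk 2; 290 GB remain.
Put 210 GB in disk 2; 80 GB remain.
Put 207 GB in disk 3; 293 GB remain.
Put 195 GB in disk 3; 98 GB remain.
Put 193 GB in disk 4; 307 GB remain.
Put 187 GB in disk 4; 120 GB remain.
Put 185 GB in disk 5; 315 GB remain.
Put 185 GB in disk 5; 130 GB remain.
Put 182 GB in disk 6; 318 GB remain.
Put 179 GB in disk 6; 139 GB remain.
Put 178 GB in disk 7; 322 GB remain.
Put 174 GB in disk 7; 148 GB remain.
Put 170 GB in disk 8; 330 GB remain.
Put 169 GB in disk 8; 161 GB remain.
Put 166 GB in disk 9; 334 GB remain.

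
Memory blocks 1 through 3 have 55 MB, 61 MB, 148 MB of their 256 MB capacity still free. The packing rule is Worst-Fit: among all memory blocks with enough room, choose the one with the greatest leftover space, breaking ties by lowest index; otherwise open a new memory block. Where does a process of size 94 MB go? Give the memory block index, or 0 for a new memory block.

Memory blocks with room: memory block 3 (148 MB).
Most room is memory block 3 with 148 MB free.

3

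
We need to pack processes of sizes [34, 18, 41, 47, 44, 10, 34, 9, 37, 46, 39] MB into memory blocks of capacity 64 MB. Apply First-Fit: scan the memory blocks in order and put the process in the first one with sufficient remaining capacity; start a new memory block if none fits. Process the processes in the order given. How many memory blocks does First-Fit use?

8

34 MB → memory block 1 (remaining 30 MB)
18 MB → memory block 1 (remaining 12 MB)
41 MB → memory block 2 (remaining 23 MB)
47 MB → memory block 3 (remaining 17 MB)
44 MB → memory block 4 (remaining 20 MB)
10 MB → memory block 1 (remaining 2 MB)
34 MB → memory block 5 (remaining 30 MB)
9 MB → memory block 2 (remaining 14 MB)
37 MB → memory block 6 (remaining 27 MB)
46 MB → memory block 7 (remaining 18 MB)
39 MB → memory block 8 (remaining 25 MB)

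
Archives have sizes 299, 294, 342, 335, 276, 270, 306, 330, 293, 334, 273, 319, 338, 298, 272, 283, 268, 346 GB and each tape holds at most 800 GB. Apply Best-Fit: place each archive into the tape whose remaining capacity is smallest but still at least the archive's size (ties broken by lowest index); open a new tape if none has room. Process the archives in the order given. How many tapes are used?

9 tapes

Put 299 GB in tape 1; 501 GB remain.
Put 294 GB in tape 1; 207 GB remain.
Put 342 GB in tape 2; 458 GB remain.
Put 335 GB in tape 2; 123 GB remain.
Put 276 GB in tape 3; 524 GB remain.
Put 270 GB in tape 3; 254 GB remain.
Put 306 GB in tape 4; 494 GB remain.
Put 330 GB in tape 4; 164 GB remain.
Put 293 GB in tape 5; 507 GB remain.
Put 334 GB in tape 5; 173 GB remain.
Put 273 GB in tape 6; 527 GB remain.
Put 319 GB in tape 6; 208 GB remain.
Put 338 GB in tape 7; 462 GB remain.
Put 298 GB in tape 7; 164 GB remain.
Put 272 GB in tape 8; 528 GB remain.
Put 283 GB in tape 8; 245 GB remain.
Put 268 GB in tape 9; 532 GB remain.
Put 346 GB in tape 9; 186 GB remain.
Final tapes: [299,294] [342,335] [276,270] [306,330] [293,334] [273,319] [338,298] [272,283] [268,346].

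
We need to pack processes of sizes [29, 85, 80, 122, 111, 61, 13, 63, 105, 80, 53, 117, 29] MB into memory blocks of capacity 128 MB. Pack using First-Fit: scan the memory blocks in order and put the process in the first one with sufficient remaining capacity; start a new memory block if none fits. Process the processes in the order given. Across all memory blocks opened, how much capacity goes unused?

Put 29 MB in memory block 1; 99 MB remain.
Put 85 MB in memory block 1; 14 MB remain.
Put 80 MB in memory block 2; 48 MB remain.
Put 122 MB in memory block 3; 6 MB remain.
Put 111 MB in memory block 4; 17 MB remain.
Put 61 MB in memory block 5; 67 MB remain.
Put 13 MB in memory block 1; 1 MB remain.
Put 63 MB in memory block 5; 4 MB remain.
Put 105 MB in memory block 6; 23 MB remain.
Put 80 MB in memory block 7; 48 MB remain.
Put 53 MB in memory block 8; 75 MB remain.
Put 117 MB in memory block 9; 11 MB remain.
Put 29 MB in memory block 2; 19 MB remain.
9 memory blocks × 128 MB = 1152 MB; used 948 MB; unused 204 MB.

204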